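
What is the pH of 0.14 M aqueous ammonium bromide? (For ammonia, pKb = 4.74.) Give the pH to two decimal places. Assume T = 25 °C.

pH = 5.06

NH4+ is the conjugate acid of the weak base NH3.
Kb = 10^(−4.74) = 1.82 × 10^-5
Ka = Kw/Kb = 1.0×10^-14 / 1.82 × 10^-5 = 5.49 × 10^-10
Ka = x²/(0.14 − x) = 5.49 × 10^-10
Since Ka ≪ C₀, x ≈ √(Ka·C₀) = 8.77 × 10^-6 M.
Check: 0.0063% ionized — well under 5%, approximation valid.
pH = −log(8.77 × 10^-6) = 5.06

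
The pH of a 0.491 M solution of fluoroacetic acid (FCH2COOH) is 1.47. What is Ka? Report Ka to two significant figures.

Ka = 2.5 × 10^-3

[H+] = 10^(-1.47) = 3.39 × 10^-2 M
At equilibrium [HA] = 0.491 − 3.39 × 10^-2 = 4.57 × 10^-1 M
Ka = [H+][A-]/[HA] = (3.39 × 10^-2)² / 4.57 × 10^-1 = 2.5 × 10^-3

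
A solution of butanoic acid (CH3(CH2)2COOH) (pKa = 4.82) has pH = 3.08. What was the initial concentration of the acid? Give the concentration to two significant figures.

C₀ = 4.7 × 10^-2 M

[H+] = 10^(-3.08) = 8.32 × 10^-4 M = x
Ka = 10^(−4.82) = 1.51 × 10^-5
Ka = x²/(C₀ − x) ⇒ C₀ = x + x²/Ka
C₀ = 8.32 × 10^-4 + (8.32 × 10^-4)²/(1.51 × 10^-5) = 4.67 × 10^-2 M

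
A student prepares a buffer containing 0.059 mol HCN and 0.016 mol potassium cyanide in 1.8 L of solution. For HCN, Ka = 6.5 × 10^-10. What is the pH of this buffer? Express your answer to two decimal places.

pKa = −log(6.5 × 10^-10) = 9.187
Using pH = pKa + log([base]/[acid]) with [base]/[acid] = 0.016/0.059:
pH = 9.187 + (-0.567) = 8.62

pH = 8.62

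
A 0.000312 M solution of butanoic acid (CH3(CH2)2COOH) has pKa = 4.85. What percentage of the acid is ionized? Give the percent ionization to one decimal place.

CH3(CH2)2COOH ⇌ CH3(CH2)2COO- + H+; let x = [H+] at equilibrium.
Ka = 10^(−4.85) = 1.41 × 10^-5
Ka = x²/(C₀ − x); solving the quadratic gives x = 5.97 × 10^-5 M.
% ionization = x/C₀ × 100% = 5.97 × 10^-5/0.000312 × 100% = 19.1%

19.1%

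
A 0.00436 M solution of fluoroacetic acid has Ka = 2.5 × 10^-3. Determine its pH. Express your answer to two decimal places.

pH = 2.64

FCH2COOH ⇌ FCH2COO- + H+
Let x = [H+] at equilibrium. Ka = x²/(0.00436 − x).
x is not negligible relative to C₀; solve x² + 0.0025·x − 1.09e-05 = 0.
x = (−Ka + √(Ka² + 4·Ka·C₀))/2 = 2.28 × 10^-3 M
pH = −log[H+] = −log(2.28 × 10^-3) = 2.64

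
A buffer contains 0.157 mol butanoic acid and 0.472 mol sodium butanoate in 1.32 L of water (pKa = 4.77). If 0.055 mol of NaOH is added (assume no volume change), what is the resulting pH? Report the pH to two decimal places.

pH = 5.48

After neutralization: n(CH3(CH2)2COOH) = 0.102 mol, n(CH3(CH2)2COO-) = 0.527 mol.
Henderson–Hasselbalch with mole ratio 0.527/0.102: pH = 4.77 + (+0.713)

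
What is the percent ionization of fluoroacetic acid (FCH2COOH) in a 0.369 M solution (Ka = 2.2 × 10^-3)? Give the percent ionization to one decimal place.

7.4%

FCH2COOH ⇌ FCH2COO- + H+; let x = [H+] at equilibrium.
Ka = x²/(C₀ − x); solving the quadratic gives x = 2.74 × 10^-2 M.
% ionization = x/C₀ × 100% = 2.74 × 10^-2/0.369 × 100% = 7.4%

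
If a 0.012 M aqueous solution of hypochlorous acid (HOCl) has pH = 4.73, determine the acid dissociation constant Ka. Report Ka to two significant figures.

Ka = 2.9 × 10^-8

[H+] = 10^(-4.73) = 1.86 × 10^-5 M
At equilibrium [HA] = 0.012 − 1.86 × 10^-5 = 1.20 × 10^-2 M
Ka = [H+][A-]/[HA] = (1.86 × 10^-5)² / 1.20 × 10^-2 = 2.9 × 10^-8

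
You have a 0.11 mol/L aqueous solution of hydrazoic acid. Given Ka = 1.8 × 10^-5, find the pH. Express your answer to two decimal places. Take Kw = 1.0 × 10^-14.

HN3 ⇌ N3- + H+
Ka = [H+]²/(0.11 − [H+]) = 1.8 × 10^-5
Assume [H+] ≪ 0.11: [H+] ≈ √(1.8 × 10^-5 × 0.11) = 1.41 × 10^-3 M
pH = −log(1.41 × 10^-3) = 2.85

pH = 2.85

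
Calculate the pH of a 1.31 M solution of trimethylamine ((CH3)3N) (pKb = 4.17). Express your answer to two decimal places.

(CH3)3N + H2O ⇌ (CH3)3NH+ + OH-
Kb = 10^(−4.17) = 6.76 × 10^-5
From the ICE table, Kb = [OH-]²/(1.31 − [OH-]) = 6.76 × 10^-5.
Since Kb ≪ C₀, [OH-] ≈ √(Kb·C₀) = 9.41 × 10^-3 M.
pOH = 2.03, so pH = 14.00 − pOH = 11.97

pH = 11.97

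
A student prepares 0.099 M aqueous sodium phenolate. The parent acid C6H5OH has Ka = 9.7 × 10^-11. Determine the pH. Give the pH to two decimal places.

pH = 11.50

C6H5O- is the conjugate base of the weak acid C6H5OH.
Kb = Kw/Ka = 1.0×10^-14 / 9.7 × 10^-11 = 1.03 × 10^-4
From the ICE table, Kb = [OH-]²/(0.099 − [OH-]) = 1.03 × 10^-4.
Since Kb ≪ C₀, [OH-] ≈ √(Kb·C₀) = 3.19 × 10^-3 M.
pOH = −log(3.19 × 10^-3) = 2.50; pH = 14.00 − 2.50 = 11.50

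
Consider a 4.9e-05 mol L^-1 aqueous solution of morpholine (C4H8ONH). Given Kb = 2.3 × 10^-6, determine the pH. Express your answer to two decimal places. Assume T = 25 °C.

C4H8ONH + H2O ⇌ C4H8ONH2+ + OH-
Kb = [OH-]²/(4.9e-05 − [OH-]) = 2.3 × 10^-6
Here C₀/Kb ≈ 21.3, so the small-[OH-] approximation fails. Use the quadratic:
[OH-] = [−2.3e-06 + √(2.3e-06² + 4.51e-10)]/2 = 9.53 × 10^-6 M
pOH = −log(9.53 × 10^-6) = 5.02; pH = 14.00 − 5.02 = 8.98

pH = 8.98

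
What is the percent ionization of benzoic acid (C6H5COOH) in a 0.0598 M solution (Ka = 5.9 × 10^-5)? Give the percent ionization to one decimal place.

3.1%

C6H5COOH ⇌ C6H5COO- + H+; let x = [H+] at equilibrium.
x ≈ √(Ka·C₀) = √(5.9 × 10^-5 × 0.0598) = 1.88 × 10^-3 M
% ionization = x/C₀ × 100% = 1.88 × 10^-3/0.0598 × 100% = 3.1%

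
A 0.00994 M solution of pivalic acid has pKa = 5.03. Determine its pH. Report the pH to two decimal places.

pH = 3.52

(CH3)3CCOOH ⇌ (CH3)3CCOO- + H+
Ka = 10^(−5.03) = 9.33 × 10^-6
Let x = [H+] at equilibrium. Ka = x²/(0.00994 − x).
Neglecting x in the denominator: x = √(9.33 × 10^-6 × 0.00994) = 3.05 × 10^-4 M
pH = −log(3.05 × 10^-4) = 3.52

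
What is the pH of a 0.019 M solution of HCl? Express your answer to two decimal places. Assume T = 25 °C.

pH = 1.72

HCl is a strong acid and dissociates completely, so [H+] = 0.019 M.
pH = -log(0.019) = 1.72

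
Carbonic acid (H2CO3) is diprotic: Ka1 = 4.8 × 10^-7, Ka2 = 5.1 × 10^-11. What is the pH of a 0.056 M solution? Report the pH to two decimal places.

Ka1 ≫ Ka2, so treat the first dissociation as the only significant source of H+.
Ka1 = x²/(0.056 − x) = 4.8 × 10^-7
x ≈ √(4.8 × 10^-7 × 0.056) = 1.64 × 10^-4 M
pH = −log(1.64 × 10^-4) = 3.79

pH = 3.79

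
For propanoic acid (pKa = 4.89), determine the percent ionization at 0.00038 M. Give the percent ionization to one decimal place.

16.8%

CH3CH2COOH ⇌ CH3CH2COO- + H+; let x = [H+] at equilibrium.
Ka = 10^(−4.89) = 1.29 × 10^-5
Solve x² + 1.29e-05x − 4.9e-09 = 0 → x = 6.39 × 10^-5 M
Fraction ionized = 6.39 × 10^-5 / 0.00038 = 0.1682 → 16.8%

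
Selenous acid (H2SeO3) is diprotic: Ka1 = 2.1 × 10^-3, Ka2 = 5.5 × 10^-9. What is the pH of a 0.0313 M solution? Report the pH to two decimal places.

pH = 2.15

Since Ka1 ≫ Ka2, the first ionization dominates [H+].
Ka1 = x²/(0.0313 − x) = 2.1 × 10^-3
Solving the quadratic: x = (−Ka1 + √(Ka1² + 4·Ka1·C₀))/2 = 7.13 × 10^-3 M
pH = −log(7.13 × 10^-3) = 2.15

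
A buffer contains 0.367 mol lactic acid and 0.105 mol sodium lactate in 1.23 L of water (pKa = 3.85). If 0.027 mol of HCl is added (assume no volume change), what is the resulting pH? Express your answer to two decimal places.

After neutralization: n(CH3CH(OH)COOH) = 0.394 mol, n(CH3CH(OH)COO-) = 0.078 mol.
pH = pKa + log(n_CH3CH(OH)COO-/n_CH3CH(OH)COOH) = 3.85 + log(0.078/0.394) = 3.85 + (-0.703)

pH = 3.15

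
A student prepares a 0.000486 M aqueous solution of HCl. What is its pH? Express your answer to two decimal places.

HCl is a strong acid and dissociates completely, so [H+] = 0.000486 M.
pH = -log(0.000486) = 3.31

pH = 3.31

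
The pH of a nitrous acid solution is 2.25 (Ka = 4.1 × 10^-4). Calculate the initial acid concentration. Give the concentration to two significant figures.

C₀ = 8.3 × 10^-2 M

[H+] = 10^(-2.25) = 5.62 × 10^-3 M = x
Ka = x²/(C₀ − x) ⇒ C₀ = x + x²/Ka
C₀ = 5.62 × 10^-3 + (5.62 × 10^-3)²/(4.1 × 10^-4) = 8.27 × 10^-2 M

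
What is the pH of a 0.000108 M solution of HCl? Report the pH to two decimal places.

HCl is a strong acid and dissociates completely, so [H+] = 0.000108 M.
pH = -log(0.000108) = 3.97

pH = 3.97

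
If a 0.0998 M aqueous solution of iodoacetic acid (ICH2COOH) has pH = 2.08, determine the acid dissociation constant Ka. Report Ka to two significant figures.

[H+] = 10^(-2.08) = 8.32 × 10^-3 M
At equilibrium [HA] = 0.0998 − 8.32 × 10^-3 = 9.15 × 10^-2 M
Ka = [H+][A-]/[HA] = (8.32 × 10^-3)² / 9.15 × 10^-2 = 7.6 × 10^-4

Ka = 7.6 × 10^-4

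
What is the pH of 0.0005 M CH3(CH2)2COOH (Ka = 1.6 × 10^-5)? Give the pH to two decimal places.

pH = 4.09

CH3(CH2)2COOH ⇌ CH3(CH2)2COO- + H+
Let x = [H+] at equilibrium. Ka = x²/(0.0005 − x).
x is not negligible relative to C₀; solve x² + 1.6e-05·x − 8e-09 = 0.
x = (−Ka + √(Ka² + 4·Ka·C₀))/2 = 8.18 × 10^-5 M
pH = −log[H+] = −log(8.18 × 10^-5) = 4.09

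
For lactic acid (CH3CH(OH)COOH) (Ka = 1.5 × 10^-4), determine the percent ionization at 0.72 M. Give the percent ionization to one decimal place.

1.4%

CH3CH(OH)COOH ⇌ CH3CH(OH)COO- + H+; let x = [H+] at equilibrium.
x ≈ √(Ka·C₀) = √(1.5 × 10^-4 × 0.72) = 1.04 × 10^-2 M
% ionization = x/C₀ × 100% = 1.04 × 10^-2/0.72 × 100% = 1.4%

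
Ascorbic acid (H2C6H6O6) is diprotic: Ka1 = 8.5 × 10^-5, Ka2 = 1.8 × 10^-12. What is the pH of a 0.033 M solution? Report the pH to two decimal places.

Since Ka1 ≫ Ka2, the first ionization dominates [H+].
Ka1 = x²/(0.033 − x) = 8.5 × 10^-5
Solving the quadratic: x = (−Ka1 + √(Ka1² + 4·Ka1·C₀))/2 = 1.63 × 10^-3 M
pH = −log(1.63 × 10^-3) = 2.79

pH = 2.79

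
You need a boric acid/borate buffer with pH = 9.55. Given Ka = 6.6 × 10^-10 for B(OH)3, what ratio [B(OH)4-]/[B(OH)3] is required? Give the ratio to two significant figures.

ratio = 2.3

pKa = -log(6.6 × 10^-10) = 9.180
pH = pKa + log(r) ⇒ log(r) = 9.55 − 9.180 = +0.370
r = [B(OH)4-]/[B(OH)3] = 10^(+0.370) = 2.34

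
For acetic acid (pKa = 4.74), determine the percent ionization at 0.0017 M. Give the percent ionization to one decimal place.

9.8%

CH3COOH ⇌ CH3COO- + H+; let x = [H+] at equilibrium.
Ka = 10^(−4.74) = 1.82 × 10^-5
Ka = x²/(C₀ − x); solving the quadratic gives x = 1.67 × 10^-4 M.
Fraction ionized = 1.67 × 10^-4 / 0.0017 = 0.0982 → 9.8%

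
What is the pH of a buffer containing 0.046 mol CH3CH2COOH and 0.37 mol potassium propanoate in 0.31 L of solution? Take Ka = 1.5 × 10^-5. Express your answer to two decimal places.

pKa = −log(1.5 × 10^-5) = 4.824
Using pH = pKa + log([base]/[acid]) with [base]/[acid] = 0.37/0.046:
pH = 4.824 + (+0.905) = 5.73

pH = 5.73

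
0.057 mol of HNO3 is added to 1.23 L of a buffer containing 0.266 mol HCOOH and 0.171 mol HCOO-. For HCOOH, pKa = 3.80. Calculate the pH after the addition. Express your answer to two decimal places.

pH = 3.35

Added H+ converts HCOO- to HCOOH: HCOOH → 0.323 mol, HCOO- → 0.114 mol.
Henderson–Hasselbalch with mole ratio 0.114/0.323: pH = 3.80 + (-0.452)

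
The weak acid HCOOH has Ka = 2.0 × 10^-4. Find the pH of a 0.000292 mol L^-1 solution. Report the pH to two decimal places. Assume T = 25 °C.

HCOOH ⇌ HCOO- + H+
Ka = x²/(0.000292 − x) = 2.0 × 10^-4
x is not negligible relative to C₀; solve x² + 0.0002·x − 5.84e-08 = 0.
x = (−Ka + √(Ka² + 4·Ka·C₀))/2 = 1.62 × 10^-4 M
pH = −log[H+] = −log(1.62 × 10^-4) = 3.79

pH = 3.79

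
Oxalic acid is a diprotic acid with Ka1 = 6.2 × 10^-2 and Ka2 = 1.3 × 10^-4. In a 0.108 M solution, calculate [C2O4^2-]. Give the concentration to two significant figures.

First ionization gives [H+] ≈ [HC2O4-] = 5.65 × 10^-2 M.
Second step: Ka2 = [H+][C2O4^2-]/[HC2O4-] ≈ [C2O4^2-] (since [H+] ≈ [HC2O4-]).
So [C2O4^2-] ≈ Ka2.

1.3 × 10^-4 M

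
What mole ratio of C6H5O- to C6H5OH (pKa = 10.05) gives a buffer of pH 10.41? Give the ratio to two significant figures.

ratio = 2.3

pH = pKa + log(r) ⇒ log(r) = 10.41 − 10.05 = +0.36
r = [C6H5O-]/[C6H5OH] = 10^(+0.36) = 2.29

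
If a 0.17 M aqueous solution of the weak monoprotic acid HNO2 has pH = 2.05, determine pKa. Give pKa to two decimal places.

pKa = 3.31

[H+] = 10^(-2.05) = 8.91 × 10^-3 M
At equilibrium [HA] = 0.17 − 8.91 × 10^-3 = 1.61 × 10^-1 M
Ka = [H+][A-]/[HA] = (8.91 × 10^-3)² / 1.61 × 10^-1 = 4.93 × 10^-4
pKa = -log(4.93 × 10^-4) = 3.31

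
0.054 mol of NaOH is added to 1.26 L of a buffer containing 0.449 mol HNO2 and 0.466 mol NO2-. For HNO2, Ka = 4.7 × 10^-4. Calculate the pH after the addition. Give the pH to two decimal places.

After neutralization: n(HNO2) = 0.395 mol, n(NO2-) = 0.52 mol.
pKa = −log(4.7 × 10^-4) = 3.328
pH = pKa + log(n_NO2-/n_HNO2) = 3.328 + log(0.52/0.395) = 3.328 + (+0.119)

pH = 3.45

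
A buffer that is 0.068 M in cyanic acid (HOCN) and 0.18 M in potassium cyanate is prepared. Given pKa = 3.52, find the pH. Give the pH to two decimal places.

pH = 3.94

Using pH = pKa + log([base]/[acid]) with [base]/[acid] = 0.18/0.068:
pH = 3.52 + (+0.423) = 3.94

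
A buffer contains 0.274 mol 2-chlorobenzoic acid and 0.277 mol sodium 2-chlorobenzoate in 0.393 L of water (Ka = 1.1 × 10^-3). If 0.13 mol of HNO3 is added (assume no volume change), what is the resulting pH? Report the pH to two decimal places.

pH = 2.52

Added H+ converts ClC6H4COO- to ClC6H4COOH: ClC6H4COOH → 0.404 mol, ClC6H4COO- → 0.147 mol.
pKa = −log(1.1 × 10^-3) = 2.959
Henderson–Hasselbalch with mole ratio 0.147/0.404: pH = 2.959 + (-0.439)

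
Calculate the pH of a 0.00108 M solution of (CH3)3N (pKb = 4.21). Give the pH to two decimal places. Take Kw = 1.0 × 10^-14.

(CH3)3N + H2O ⇌ (CH3)3NH+ + OH-
Kb = 10^(−4.21) = 6.17 × 10^-5
Kb = [OH-]²/(0.00108 − [OH-]) = 6.17 × 10^-5
Here C₀/Kb ≈ 17.5, so the small-[OH-] approximation fails. Use the quadratic:
[OH-] = (−Kb + √(Kb² + 4·Kb·C₀))/2 = 2.29 × 10^-4 M
pOH = 3.64, so pH = 14.00 − pOH = 10.36

pH = 10.36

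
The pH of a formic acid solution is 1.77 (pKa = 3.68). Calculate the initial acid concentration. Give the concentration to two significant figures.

C₀ = 1.4 M

[H+] = 10^(-1.77) = 1.70 × 10^-2 M = x
Ka = 10^(−3.68) = 2.09 × 10^-4
Ka = x²/(C₀ − x) ⇒ C₀ = x + x²/Ka
C₀ = 1.70 × 10^-2 + (1.70 × 10^-2)²/(2.09 × 10^-4) = 1.40 M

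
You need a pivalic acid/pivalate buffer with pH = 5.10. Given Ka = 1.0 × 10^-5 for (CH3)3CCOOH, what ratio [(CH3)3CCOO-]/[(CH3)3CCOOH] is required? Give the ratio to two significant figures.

ratio = 1.3

pKa = -log(1.0 × 10^-5) = 5.000
pH = pKa + log(r) ⇒ log(r) = 5.10 − 5.000 = +0.100
r = [(CH3)3CCOO-]/[(CH3)3CCOOH] = 10^(+0.100) = 1.26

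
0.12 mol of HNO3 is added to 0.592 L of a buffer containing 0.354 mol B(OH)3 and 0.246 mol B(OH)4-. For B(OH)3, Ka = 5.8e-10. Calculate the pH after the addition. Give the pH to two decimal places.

pH = 8.66

Added H+ converts B(OH)4- to B(OH)3: B(OH)3 → 0.474 mol, B(OH)4- → 0.126 mol.
pKa = −log(5.8 × 10^-10) = 9.237
pH = pKa + log(n_B(OH)4-/n_B(OH)3) = 9.237 + log(0.126/0.474) = 9.237 + (-0.575)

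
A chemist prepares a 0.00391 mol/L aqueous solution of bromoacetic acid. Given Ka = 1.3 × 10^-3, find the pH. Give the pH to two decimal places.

pH = 2.77

BrCH2COOH ⇌ BrCH2COO- + H+
From the ICE table, Ka = x²/(0.00391 − x) = 1.3 × 10^-3.
The 5% rule fails; solving x² + Ka·x − Ka·C₀ = 0 exactly:
x = (−Ka + √(Ka² + 4·Ka·C₀))/2 = 1.70 × 10^-3 M
pH = −log(1.70 × 10^-3) = 2.77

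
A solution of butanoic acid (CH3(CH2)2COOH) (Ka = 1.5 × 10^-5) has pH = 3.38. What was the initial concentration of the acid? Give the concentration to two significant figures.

C₀ = 1.2 × 10^-2 M

[H+] = 10^(-3.38) = 4.17 × 10^-4 M = x
Ka = x²/(C₀ − x) ⇒ C₀ = x + x²/Ka
C₀ = 4.17 × 10^-4 + (4.17 × 10^-4)²/(1.5 × 10^-5) = 1.20 × 10^-2 M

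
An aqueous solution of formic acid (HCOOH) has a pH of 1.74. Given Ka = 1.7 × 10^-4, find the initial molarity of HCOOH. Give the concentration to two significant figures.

[H+] = 10^(-1.74) = 1.82 × 10^-2 M = x
Ka = x²/(C₀ − x) ⇒ C₀ = x + x²/Ka
C₀ = 1.82 × 10^-2 + (1.82 × 10^-2)²/(1.7 × 10^-4) = 1.97 M

C₀ = 2.0 M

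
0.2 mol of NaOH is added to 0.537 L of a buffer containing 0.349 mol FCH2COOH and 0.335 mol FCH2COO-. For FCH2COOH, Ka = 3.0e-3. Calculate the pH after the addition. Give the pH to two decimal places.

After neutralization: n(FCH2COOH) = 0.149 mol, n(FCH2COO-) = 0.535 mol.
pKa = −log(3.0 × 10^-3) = 2.523
Henderson–Hasselbalch with mole ratio 0.535/0.149: pH = 2.523 + (+0.555)

pH = 3.08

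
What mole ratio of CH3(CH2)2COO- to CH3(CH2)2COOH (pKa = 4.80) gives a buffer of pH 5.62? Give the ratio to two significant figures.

ratio = 6.6

pH = pKa + log(r) ⇒ log(r) = 5.62 − 4.80 = +0.82
r = [CH3(CH2)2COO-]/[CH3(CH2)2COOH] = 10^(+0.82) = 6.61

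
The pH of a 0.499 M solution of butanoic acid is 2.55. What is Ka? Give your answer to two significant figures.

Ka = 1.6 × 10^-5

[H+] = 10^(-2.55) = 2.82 × 10^-3 M
At equilibrium [HA] = 0.499 − 2.82 × 10^-3 = 4.96 × 10^-1 M
Ka = [H+][A-]/[HA] = (2.82 × 10^-3)² / 4.96 × 10^-1 = 1.6 × 10^-5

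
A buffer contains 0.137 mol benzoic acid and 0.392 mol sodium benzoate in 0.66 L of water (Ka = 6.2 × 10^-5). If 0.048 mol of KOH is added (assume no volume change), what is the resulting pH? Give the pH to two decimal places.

pH = 4.90

OH- converts C6H5COOH to C6H5COO-: C6H5COOH → 0.089 mol, C6H5COO- → 0.44 mol.
pKa = −log(6.2 × 10^-5) = 4.208
pH = pKa + log(n_C6H5COO-/n_C6H5COOH) = 4.208 + log(0.44/0.089) = 4.208 + (+0.694)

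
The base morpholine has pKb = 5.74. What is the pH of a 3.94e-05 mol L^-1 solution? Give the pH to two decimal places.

pH = 8.88

C4H8ONH + H2O ⇌ C4H8ONH2+ + OH-
Kb = 10^(−5.74) = 1.82 × 10^-6
Let x = [OH-] at equilibrium. Kb = x²/(3.94e-05 − x).
x is not negligible relative to C₀; solve x² + 1.82e-06·x − 7.17e-11 = 0.
x = [−1.82e-06 + √(1.82e-06² + 2.87e-10)]/2 = 7.61 × 10^-6 M
pOH = −log(7.61 × 10^-6) = 5.12; pH = 14.00 − 5.12 = 8.88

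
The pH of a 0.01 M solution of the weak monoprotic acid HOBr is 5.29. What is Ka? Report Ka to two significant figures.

[H+] = 10^(-5.29) = 5.13 × 10^-6 M
At equilibrium [HA] = 0.01 − 5.13 × 10^-6 = 9.99 × 10^-3 M
Ka = [H+][A-]/[HA] = (5.13 × 10^-6)² / 9.99 × 10^-3 = 2.6 × 10^-9

Ka = 2.6 × 10^-9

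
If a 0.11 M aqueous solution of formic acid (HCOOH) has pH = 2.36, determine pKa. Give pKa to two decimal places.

[H+] = 10^(-2.36) = 4.37 × 10^-3 M
At equilibrium [HA] = 0.11 − 4.37 × 10^-3 = 1.06 × 10^-1 M
Ka = [H+][A-]/[HA] = (4.37 × 10^-3)² / 1.06 × 10^-1 = 1.80 × 10^-4
pKa = -log(1.80 × 10^-4) = 3.74

pKa = 3.74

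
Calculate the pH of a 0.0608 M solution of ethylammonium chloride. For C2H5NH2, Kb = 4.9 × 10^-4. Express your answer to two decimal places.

pH = 5.95

C2H5NH3+ is the conjugate acid of the weak base C2H5NH2.
Ka = Kw/Kb = 1.0×10^-14 / 4.9 × 10^-4 = 2.04 × 10^-11
Ka = [H+]²/(0.0608 − [H+]) = 2.04 × 10^-11
Assume [H+] ≪ 0.0608: [H+] ≈ √(2.04 × 10^-11 × 0.0608) = 1.11 × 10^-6 M
([H+]/C₀ = 0.0018% < 5%, so the approximation holds.)
pH = −log[H+] = −log(1.11 × 10^-6) = 5.95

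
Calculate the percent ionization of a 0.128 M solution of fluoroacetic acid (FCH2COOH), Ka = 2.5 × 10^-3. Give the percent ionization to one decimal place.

FCH2COOH ⇌ FCH2COO- + H+; let x = [H+] at equilibrium.
Ka = x²/(C₀ − x); solving the quadratic gives x = 1.67 × 10^-2 M.
% ionization = x/C₀ × 100% = 1.67 × 10^-2/0.128 × 100% = 13.0%

13.0%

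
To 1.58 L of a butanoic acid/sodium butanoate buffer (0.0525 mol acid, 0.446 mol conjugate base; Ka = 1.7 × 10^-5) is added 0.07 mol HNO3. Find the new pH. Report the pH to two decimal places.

pH = 5.26

Added H+ converts CH3(CH2)2COO- to CH3(CH2)2COOH: CH3(CH2)2COOH → 0.122 mol, CH3(CH2)2COO- → 0.376 mol.
pKa = −log(1.7 × 10^-5) = 4.770
pH = pKa + log([A⁻]/[HA]) = 4.770 + log(0.376/0.122) = 4.770 +0.489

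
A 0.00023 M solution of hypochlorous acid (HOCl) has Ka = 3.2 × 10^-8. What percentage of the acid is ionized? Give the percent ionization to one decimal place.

HOCl ⇌ OCl- + H+; let x = [H+] at equilibrium.
x ≈ √(Ka·C₀) = √(3.2 × 10^-8 × 0.00023) = 2.71 × 10^-6 M
Fraction ionized = 2.71 × 10^-6 / 0.00023 = 0.0118 → 1.2%

1.2%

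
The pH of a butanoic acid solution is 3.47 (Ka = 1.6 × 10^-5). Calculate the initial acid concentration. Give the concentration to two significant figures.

[H+] = 10^(-3.47) = 3.39 × 10^-4 M = x
Ka = x²/(C₀ − x) ⇒ C₀ = x + x²/Ka
C₀ = 3.39 × 10^-4 + (3.39 × 10^-4)²/(1.6 × 10^-5) = 7.52 × 10^-3 M

C₀ = 7.5 × 10^-3 M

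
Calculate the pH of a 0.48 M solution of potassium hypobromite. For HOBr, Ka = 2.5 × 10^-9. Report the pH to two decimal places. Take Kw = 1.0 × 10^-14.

pH = 11.14

OBr- is the conjugate base of the weak acid HOBr.
Kb = Kw/Ka = 1.0×10^-14 / 2.5 × 10^-9 = 4.00 × 10^-6
Let x = [OH-] at equilibrium. Kb = x²/(0.48 − x).
Since Kb ≪ C₀, x ≈ √(Kb·C₀) = 1.39 × 10^-3 M.
pOH = 2.86, so pH = 14.00 − pOH = 11.14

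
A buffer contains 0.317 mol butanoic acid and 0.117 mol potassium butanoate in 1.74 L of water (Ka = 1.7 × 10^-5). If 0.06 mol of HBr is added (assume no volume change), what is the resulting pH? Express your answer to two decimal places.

pH = 3.95

Added H+ converts CH3(CH2)2COO- to CH3(CH2)2COOH: CH3(CH2)2COOH → 0.377 mol, CH3(CH2)2COO- → 0.057 mol.
pKa = −log(1.7 × 10^-5) = 4.770
Henderson–Hasselbalch with mole ratio 0.057/0.377: pH = 4.770 + (-0.820)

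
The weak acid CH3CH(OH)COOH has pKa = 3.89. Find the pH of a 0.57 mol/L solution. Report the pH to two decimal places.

pH = 2.07

CH3CH(OH)COOH ⇌ CH3CH(OH)COO- + H+
Ka = 10^(−3.89) = 1.29 × 10^-4
Ka = x²/(0.57 − x) = 1.29 × 10^-4
Neglecting x in the denominator: x = √(1.29 × 10^-4 × 0.57) = 8.57 × 10^-3 M
Check: 1.5% ionized — well under 5%, approximation valid.
pH = −log[H+] = −log(8.57 × 10^-3) = 2.07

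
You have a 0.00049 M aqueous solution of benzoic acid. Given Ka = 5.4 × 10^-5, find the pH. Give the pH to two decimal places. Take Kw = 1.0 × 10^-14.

C6H5COOH ⇌ C6H5COO- + H+
Ka = [H+]²/(0.00049 − [H+]) = 5.4 × 10^-5
[H+] is not negligible relative to C₀; solve [H+]² + 5.4e-05·[H+] − 2.65e-08 = 0.
[H+] = [−5.4e-05 + √(5.4e-05² + 1.06e-07)]/2 = 1.38 × 10^-4 M
pH = −log[H+] = −log(1.38 × 10^-4) = 3.86

pH = 3.86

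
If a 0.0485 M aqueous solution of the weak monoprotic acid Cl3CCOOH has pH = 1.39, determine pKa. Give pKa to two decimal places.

[H+] = 10^(-1.39) = 4.07 × 10^-2 M
At equilibrium [HA] = 0.0485 − 4.07 × 10^-2 = 7.80 × 10^-3 M
Ka = [H+][A-]/[HA] = (4.07 × 10^-2)² / 7.80 × 10^-3 = 2.12 × 10^-1
pKa = -log(2.12 × 10^-1) = 0.67

pKa = 0.67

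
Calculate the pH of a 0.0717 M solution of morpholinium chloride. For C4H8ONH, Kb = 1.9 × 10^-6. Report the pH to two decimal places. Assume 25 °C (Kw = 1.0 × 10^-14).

pH = 4.71

C4H8ONH2+ is the conjugate acid of the weak base C4H8ONH.
Ka = Kw/Kb = 1.0×10^-14 / 1.9 × 10^-6 = 5.26 × 10^-9
Let x = [H+] at equilibrium. Ka = x²/(0.0717 − x).
Assume x ≪ 0.0717: x ≈ √(5.26 × 10^-9 × 0.0717) = 1.94 × 10^-5 M
pH = −log[H+] = −log(1.94 × 10^-5) = 4.71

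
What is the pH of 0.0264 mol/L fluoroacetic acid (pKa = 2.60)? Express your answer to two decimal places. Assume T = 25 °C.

FCH2COOH ⇌ FCH2COO- + H+
Ka = 10^(−2.60) = 2.51 × 10^-3
Ka = [H+]²/(0.0264 − [H+]) = 2.51 × 10^-3
The 5% rule fails; solving [H+]² + Ka·[H+] − Ka·C₀ = 0 exactly:
[H+] = [−0.00251 + √(0.00251² + 0.000265)]/2 = 6.98 × 10^-3 M
pH = −log[H+] = −log(6.98 × 10^-3) = 2.16

pH = 2.16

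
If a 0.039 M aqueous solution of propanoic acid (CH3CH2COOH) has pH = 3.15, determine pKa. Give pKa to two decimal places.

pKa = 4.88

[H+] = 10^(-3.15) = 7.08 × 10^-4 M
At equilibrium [HA] = 0.039 − 7.08 × 10^-4 = 3.83 × 10^-2 M
Ka = [H+][A-]/[HA] = (7.08 × 10^-4)² / 3.83 × 10^-2 = 1.31 × 10^-5
pKa = -log(1.31 × 10^-5) = 4.88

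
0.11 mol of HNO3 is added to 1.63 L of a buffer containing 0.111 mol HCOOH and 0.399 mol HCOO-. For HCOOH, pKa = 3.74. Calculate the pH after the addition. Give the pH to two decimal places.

pH = 3.86

Added H+ converts HCOO- to HCOOH: HCOOH → 0.221 mol, HCOO- → 0.289 mol.
pH = pKa + log([A⁻]/[HA]) = 3.74 + log(0.289/0.221) = 3.74 +0.117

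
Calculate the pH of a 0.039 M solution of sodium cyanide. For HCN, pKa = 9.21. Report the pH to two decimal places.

pH = 10.90

CN- is the conjugate base of the weak acid HCN.
Ka = 10^(−9.21) = 6.17 × 10^-10
Kb = Kw/Ka = 1.0×10^-14 / 6.17 × 10^-10 = 1.62 × 10^-5
Let x = [OH-] at equilibrium. Kb = x²/(0.039 − x).
Since Kb ≪ C₀, x ≈ √(Kb·C₀) = 7.95 × 10^-4 M.
pOH = 3.10, so pH = 14.00 − pOH = 10.90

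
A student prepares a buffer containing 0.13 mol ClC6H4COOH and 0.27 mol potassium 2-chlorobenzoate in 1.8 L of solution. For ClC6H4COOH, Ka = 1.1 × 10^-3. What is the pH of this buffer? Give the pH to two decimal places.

pH = 3.28

pKa = −log(1.1 × 10^-3) = 2.959
pH = pKa + log([A⁻]/[HA]) = 2.959 + log(0.27/0.13)
pH = 2.959 + (+0.317) = 3.28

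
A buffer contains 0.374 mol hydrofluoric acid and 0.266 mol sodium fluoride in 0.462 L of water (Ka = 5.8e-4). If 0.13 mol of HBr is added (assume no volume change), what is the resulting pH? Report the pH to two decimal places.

After neutralization: n(HF) = 0.504 mol, n(F-) = 0.136 mol.
pKa = −log(5.8 × 10^-4) = 3.237
pH = pKa + log(n_F-/n_HF) = 3.237 + log(0.136/0.504) = 3.237 + (-0.569)

pH = 2.67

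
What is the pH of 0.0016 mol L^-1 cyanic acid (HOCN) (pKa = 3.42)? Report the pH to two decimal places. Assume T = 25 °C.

pH = 3.21

HOCN ⇌ OCN- + H+
Ka = 10^(−3.42) = 3.80 × 10^-4
Ka = x²/(0.0016 − x) = 3.80 × 10^-4
Here C₀/Ka ≈ 4.21, so the small-x approximation fails. Use the quadratic:
x = [−0.00038 + √(0.00038² + 2.43e-06)]/2 = 6.13 × 10^-4 M
pH = −log(6.13 × 10^-4) = 3.21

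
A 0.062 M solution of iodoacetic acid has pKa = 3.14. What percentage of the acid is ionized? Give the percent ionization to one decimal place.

ICH2COOH ⇌ ICH2COO- + H+; let x = [H+] at equilibrium.
Ka = 10^(−3.14) = 7.24 × 10^-4
Ka = x²/(C₀ − x); solving the quadratic gives x = 6.35 × 10^-3 M.
Fraction ionized = 6.35 × 10^-3 / 0.062 = 0.1024 → 10.2%

10.2%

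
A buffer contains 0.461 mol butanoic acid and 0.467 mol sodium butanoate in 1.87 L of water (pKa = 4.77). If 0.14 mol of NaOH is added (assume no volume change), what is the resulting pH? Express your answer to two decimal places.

After neutralization: n(CH3(CH2)2COOH) = 0.321 mol, n(CH3(CH2)2COO-) = 0.607 mol.
pH = pKa + log(n_CH3(CH2)2COO-/n_CH3(CH2)2COOH) = 4.77 + log(0.607/0.321) = 4.77 + (+0.277)

pH = 5.05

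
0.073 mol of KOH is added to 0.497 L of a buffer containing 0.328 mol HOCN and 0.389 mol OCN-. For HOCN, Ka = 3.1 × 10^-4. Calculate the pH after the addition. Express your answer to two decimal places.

OH- converts HOCN to OCN-: HOCN → 0.255 mol, OCN- → 0.462 mol.
pKa = −log(3.1 × 10^-4) = 3.509
pH = pKa + log([A⁻]/[HA]) = 3.509 + log(0.462/0.255) = 3.509 +0.258

pH = 3.77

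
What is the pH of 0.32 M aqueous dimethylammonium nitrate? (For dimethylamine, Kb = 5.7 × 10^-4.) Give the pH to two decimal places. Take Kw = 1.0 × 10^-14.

(CH3)2NH2+ is the conjugate acid of the weak base (CH3)2NH.
Ka = Kw/Kb = 1.0×10^-14 / 5.7 × 10^-4 = 1.75 × 10^-11
Let x = [H+] at equilibrium. Ka = x²/(0.32 − x).
Since Ka ≪ C₀, x ≈ √(Ka·C₀) = 2.37 × 10^-6 M.
Check: 0.00074% ionized — well under 5%, approximation valid.
pH = −log(2.37 × 10^-6) = 5.63

pH = 5.63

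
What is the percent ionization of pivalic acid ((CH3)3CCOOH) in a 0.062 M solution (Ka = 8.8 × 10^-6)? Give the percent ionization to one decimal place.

1.2%

(CH3)3CCOOH ⇌ (CH3)3CCOO- + H+; let x = [H+] at equilibrium.
x ≈ √(Ka·C₀) = √(8.8 × 10^-6 × 0.062) = 7.39 × 10^-4 M
% ionization = x/C₀ × 100% = 7.39 × 10^-4/0.062 × 100% = 1.2%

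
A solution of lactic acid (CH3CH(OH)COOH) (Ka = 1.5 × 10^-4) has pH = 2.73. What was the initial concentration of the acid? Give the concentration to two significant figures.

[H+] = 10^(-2.73) = 1.86 × 10^-3 M = x
Ka = x²/(C₀ − x) ⇒ C₀ = x + x²/Ka
C₀ = 1.86 × 10^-3 + (1.86 × 10^-3)²/(1.5 × 10^-4) = 2.49 × 10^-2 M

C₀ = 2.5 × 10^-2 M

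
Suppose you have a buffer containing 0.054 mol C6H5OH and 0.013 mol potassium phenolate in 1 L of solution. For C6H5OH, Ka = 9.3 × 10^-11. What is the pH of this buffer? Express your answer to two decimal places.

pKa = −log(9.3 × 10^-11) = 10.032
pH = pKa + log([A⁻]/[HA]) = 10.032 + log(0.013/0.054)
pH = 10.032 + (-0.618) = 9.41

pH = 9.41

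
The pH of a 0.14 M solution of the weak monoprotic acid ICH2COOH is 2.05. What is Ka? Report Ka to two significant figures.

Ka = 6.1 × 10^-4

[H+] = 10^(-2.05) = 8.91 × 10^-3 M
At equilibrium [HA] = 0.14 − 8.91 × 10^-3 = 1.31 × 10^-1 M
Ka = [H+][A-]/[HA] = (8.91 × 10^-3)² / 1.31 × 10^-1 = 6.1 × 10^-4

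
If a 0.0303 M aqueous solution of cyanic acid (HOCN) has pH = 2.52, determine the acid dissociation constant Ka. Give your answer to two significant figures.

Ka = 3.3 × 10^-4

[H+] = 10^(-2.52) = 3.02 × 10^-3 M
At equilibrium [HA] = 0.0303 − 3.02 × 10^-3 = 2.73 × 10^-2 M
Ka = [H+][A-]/[HA] = (3.02 × 10^-3)² / 2.73 × 10^-2 = 3.3 × 10^-4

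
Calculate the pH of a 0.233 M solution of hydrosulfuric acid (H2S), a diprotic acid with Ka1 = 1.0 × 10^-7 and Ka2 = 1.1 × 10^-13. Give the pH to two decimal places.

pH = 3.82

Ka1 ≫ Ka2, so treat the first dissociation as the only significant source of H+.
Ka1 = x²/(0.233 − x) = 1.0 × 10^-7
x ≈ √(1.0 × 10^-7 × 0.233) = 1.53 × 10^-4 M
pH = −log(1.53 × 10^-4) = 3.82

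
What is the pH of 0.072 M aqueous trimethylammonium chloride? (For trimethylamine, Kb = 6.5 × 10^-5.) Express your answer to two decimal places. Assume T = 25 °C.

(CH3)3NH+ is the conjugate acid of the weak base (CH3)3N.
Ka = Kw/Kb = 1.0×10^-14 / 6.5 × 10^-5 = 1.54 × 10^-10
Let x = [H+] at equilibrium. Ka = x²/(0.072 − x).
Since Ka ≪ C₀, x ≈ √(Ka·C₀) = 3.33 × 10^-6 M.
(x/C₀ = 0.0046% < 5%, so the approximation holds.)
pH = −log(3.33 × 10^-6) = 5.48

pH = 5.48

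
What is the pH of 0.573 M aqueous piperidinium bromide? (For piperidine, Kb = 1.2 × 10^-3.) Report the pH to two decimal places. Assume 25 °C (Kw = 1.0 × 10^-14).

C5H10NH2+ is the conjugate acid of the weak base C5H10NH.
Ka = Kw/Kb = 1.0×10^-14 / 1.2 × 10^-3 = 8.33 × 10^-12
Ka = [H+]²/(0.573 − [H+]) = 8.33 × 10^-12
Since Ka ≪ C₀, [H+] ≈ √(Ka·C₀) = 2.18 × 10^-6 M.
pH = −log(2.18 × 10^-6) = 5.66

pH = 5.66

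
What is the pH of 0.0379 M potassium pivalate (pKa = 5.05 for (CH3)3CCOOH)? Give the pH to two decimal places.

pH = 8.81

(CH3)3CCOO- is the conjugate base of the weak acid (CH3)3CCOOH.
Ka = 10^(−5.05) = 8.91 × 10^-6
Kb = Kw/Ka = 1.0×10^-14 / 8.91 × 10^-6 = 1.12 × 10^-9
Let x = [OH-] at equilibrium. Kb = x²/(0.0379 − x).
Neglecting x in the denominator: x = √(1.12 × 10^-9 × 0.0379) = 6.52 × 10^-6 M
pOH = −log(6.52 × 10^-6) = 5.19; pH = 14.00 − 5.19 = 8.81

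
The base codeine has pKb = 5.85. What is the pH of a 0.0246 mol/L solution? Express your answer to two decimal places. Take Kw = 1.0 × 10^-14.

pH = 10.27

C18H21NO3 + H2O ⇌ C18H22NO3+ + OH-
Kb = 10^(−5.85) = 1.41 × 10^-6
Kb = x²/(0.0246 − x) = 1.41 × 10^-6
Assume x ≪ 0.0246: x ≈ √(1.41 × 10^-6 × 0.0246) = 1.86 × 10^-4 M
Check: 0.76% ionized — well under 5%, approximation valid.
pOH = −log(1.86 × 10^-4) = 3.73; pH = 14.00 − 3.73 = 10.27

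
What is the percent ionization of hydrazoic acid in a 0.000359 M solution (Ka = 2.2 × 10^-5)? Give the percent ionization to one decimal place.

21.9%

HN3 ⇌ N3- + H+; let x = [H+] at equilibrium.
Solve x² + 2.2e-05x − 7.9e-09 = 0 → x = 7.85 × 10^-5 M
% ionization = x/C₀ × 100% = 7.85 × 10^-5/0.000359 × 100% = 21.9%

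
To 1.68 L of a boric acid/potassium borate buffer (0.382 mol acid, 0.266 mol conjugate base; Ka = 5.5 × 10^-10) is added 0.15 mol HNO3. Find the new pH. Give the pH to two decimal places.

Added H+ converts B(OH)4- to B(OH)3: B(OH)3 → 0.532 mol, B(OH)4- → 0.116 mol.
pKa = −log(5.5 × 10^-10) = 9.260
pH = pKa + log(n_B(OH)4-/n_B(OH)3) = 9.260 + log(0.116/0.532) = 9.260 + (-0.661)

pH = 8.60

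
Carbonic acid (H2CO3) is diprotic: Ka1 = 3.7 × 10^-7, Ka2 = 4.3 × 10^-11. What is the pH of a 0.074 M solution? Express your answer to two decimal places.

Since Ka1 ≫ Ka2, the first ionization dominates [H+].
Ka1 = x²/(0.074 − x) = 3.7 × 10^-7
x ≈ √(3.7 × 10^-7 × 0.074) = 1.65 × 10^-4 M
pH = −log(1.65 × 10^-4) = 3.78

pH = 3.78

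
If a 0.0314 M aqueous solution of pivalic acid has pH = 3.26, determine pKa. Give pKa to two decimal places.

[H+] = 10^(-3.26) = 5.50 × 10^-4 M
At equilibrium [HA] = 0.0314 − 5.50 × 10^-4 = 3.08 × 10^-2 M
Ka = [H+][A-]/[HA] = (5.50 × 10^-4)² / 3.08 × 10^-2 = 9.82 × 10^-6
pKa = -log(9.82 × 10^-6) = 5.01

pKa = 5.01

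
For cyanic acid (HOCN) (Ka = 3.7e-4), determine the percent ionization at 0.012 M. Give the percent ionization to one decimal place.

16.1%

HOCN ⇌ OCN- + H+; let x = [H+] at equilibrium.
Ka = x²/(C₀ − x); solving the quadratic gives x = 1.93 × 10^-3 M.
Fraction ionized = 1.93 × 10^-3 / 0.012 = 0.1608 → 16.1%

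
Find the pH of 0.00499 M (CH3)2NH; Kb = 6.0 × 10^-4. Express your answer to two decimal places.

(CH3)2NH + H2O ⇌ (CH3)2NH2+ + OH-
Kb = [OH-]²/(0.00499 − [OH-]) = 6.0 × 10^-4
[OH-] is not negligible relative to C₀; solve [OH-]² + 0.0006·[OH-] − 2.99e-06 = 0.
[OH-] = (−Kb + √(Kb² + 4·Kb·C₀))/2 = 1.46 × 10^-3 M
pOH = −log(1.46 × 10^-3) = 2.84; pH = 14.00 − 2.84 = 11.16

pH = 11.16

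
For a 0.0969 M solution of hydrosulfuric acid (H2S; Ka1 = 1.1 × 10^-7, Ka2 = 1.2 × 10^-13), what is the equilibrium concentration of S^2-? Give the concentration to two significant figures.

1.2 × 10^-13 M

First ionization gives [H+] ≈ [HS-] = 1.03 × 10^-4 M.
Second step: Ka2 = [H+][S^2-]/[HS-] ≈ [S^2-] (since [H+] ≈ [HS-]).
So [S^2-] ≈ Ka2.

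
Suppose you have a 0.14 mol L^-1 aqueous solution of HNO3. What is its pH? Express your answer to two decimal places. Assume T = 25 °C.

HNO3 is a strong acid and dissociates completely, so [H+] = 0.14 M.
pH = -log(0.14) = 0.85

pH = 0.85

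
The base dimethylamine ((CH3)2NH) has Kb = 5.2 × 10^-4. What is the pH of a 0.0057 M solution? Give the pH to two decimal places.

(CH3)2NH + H2O ⇌ (CH3)2NH2+ + OH-
From the ICE table, Kb = x²/(0.0057 − x) = 5.2 × 10^-4.
x is not negligible relative to C₀; solve x² + 0.00052·x − 2.96e-06 = 0.
x = (−Kb + √(Kb² + 4·Kb·C₀))/2 = 1.48 × 10^-3 M
pOH = 2.83, so pH = 14.00 − pOH = 11.17

pH = 11.17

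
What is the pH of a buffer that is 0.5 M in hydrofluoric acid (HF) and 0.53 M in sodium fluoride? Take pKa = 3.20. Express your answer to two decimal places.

pH = 3.23

Henderson–Hasselbalch: pH = pKa + log([F-]/[HF]) = 3.20 + log(0.53/0.5)
pH = 3.20 + (+0.025) = 3.23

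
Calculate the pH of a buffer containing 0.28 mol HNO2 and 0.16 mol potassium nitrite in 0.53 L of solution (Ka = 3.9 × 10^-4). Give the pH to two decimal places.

pKa = −log(3.9 × 10^-4) = 3.409
Henderson–Hasselbalch: pH = pKa + log([NO2-]/[HNO2]) = 3.409 + log(0.16/0.28)
pH = 3.409 + (-0.243) = 3.17

pH = 3.17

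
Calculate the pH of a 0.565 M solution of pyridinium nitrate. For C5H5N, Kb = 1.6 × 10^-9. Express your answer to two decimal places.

C5H5NH+ is the conjugate acid of the weak base C5H5N.
Ka = Kw/Kb = 1.0×10^-14 / 1.6 × 10^-9 = 6.25 × 10^-6
Ka = x²/(0.565 − x) = 6.25 × 10^-6
Neglecting x in the denominator: x = √(6.25 × 10^-6 × 0.565) = 1.88 × 10^-3 M
(x/C₀ = 0.33% < 5%, so the approximation holds.)
pH = −log[H+] = −log(1.88 × 10^-3) = 2.73

pH = 2.73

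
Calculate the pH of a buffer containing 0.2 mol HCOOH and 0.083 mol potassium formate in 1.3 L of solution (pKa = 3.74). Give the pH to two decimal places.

pH = 3.36

Henderson–Hasselbalch: pH = pKa + log([HCOO-]/[HCOOH]) = 3.74 + log(0.083/0.2)
pH = 3.74 + (-0.382) = 3.36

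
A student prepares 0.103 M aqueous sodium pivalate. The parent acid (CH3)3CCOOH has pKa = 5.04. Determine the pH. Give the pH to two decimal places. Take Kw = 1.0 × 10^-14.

pH = 9.03

(CH3)3CCOO- is the conjugate base of the weak acid (CH3)3CCOOH.
Ka = 10^(−5.04) = 9.12 × 10^-6
Kb = Kw/Ka = 1.0×10^-14 / 9.12 × 10^-6 = 1.10 × 10^-9
Kb = [OH-]²/(0.103 − [OH-]) = 1.10 × 10^-9
Assume [OH-] ≪ 0.103: [OH-] ≈ √(1.10 × 10^-9 × 0.103) = 1.06 × 10^-5 M
pOH = −log(1.06 × 10^-5) = 4.97; pH = 14.00 − 4.97 = 9.03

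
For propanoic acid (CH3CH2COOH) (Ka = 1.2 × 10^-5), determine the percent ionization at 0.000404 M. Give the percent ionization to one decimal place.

15.8%

CH3CH2COOH ⇌ CH3CH2COO- + H+; let x = [H+] at equilibrium.
Ka = x²/(C₀ − x); solving the quadratic gives x = 6.39 × 10^-5 M.
% ionization = x/C₀ × 100% = 6.39 × 10^-5/0.000404 × 100% = 15.8%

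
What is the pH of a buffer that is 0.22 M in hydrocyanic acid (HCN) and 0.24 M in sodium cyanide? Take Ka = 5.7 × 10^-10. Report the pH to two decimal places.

pH = 9.28

pKa = −log(5.7 × 10^-10) = 9.244
pH = pKa + log([A⁻]/[HA]) = 9.244 + log(0.24/0.22)
pH = 9.244 + (+0.038) = 9.28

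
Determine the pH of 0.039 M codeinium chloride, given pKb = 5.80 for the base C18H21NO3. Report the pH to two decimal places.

pH = 4.80

C18H22NO3+ is the conjugate acid of the weak base C18H21NO3.
Kb = 10^(−5.80) = 1.58 × 10^-6
Ka = Kw/Kb = 1.0×10^-14 / 1.58 × 10^-6 = 6.33 × 10^-9
Ka = x²/(0.039 − x) = 6.33 × 10^-9
Since Ka ≪ C₀, x ≈ √(Ka·C₀) = 1.57 × 10^-5 M.
pH = −log[H+] = −log(1.57 × 10^-5) = 4.80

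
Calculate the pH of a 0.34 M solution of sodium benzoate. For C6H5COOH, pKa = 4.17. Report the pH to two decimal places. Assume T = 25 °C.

pH = 8.85

C6H5COO- is the conjugate base of the weak acid C6H5COOH.
Ka = 10^(−4.17) = 6.76 × 10^-5
Kb = Kw/Ka = 1.0×10^-14 / 6.76 × 10^-5 = 1.48 × 10^-10
From the ICE table, Kb = x²/(0.34 − x) = 1.48 × 10^-10.
Since Kb ≪ C₀, x ≈ √(Kb·C₀) = 7.09 × 10^-6 M.
pOH = 5.15, so pH = 14.00 − pOH = 8.85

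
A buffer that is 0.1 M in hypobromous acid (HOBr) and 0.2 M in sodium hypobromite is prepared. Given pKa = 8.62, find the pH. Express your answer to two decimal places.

pH = 8.92

pH = pKa + log([A⁻]/[HA]) = 8.62 + log(0.2/0.1)
pH = 8.62 + (+0.301) = 8.92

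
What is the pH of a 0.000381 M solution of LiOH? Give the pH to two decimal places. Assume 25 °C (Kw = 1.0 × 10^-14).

LiOH is a strong base; [OH-] = 0.000381 M.
pOH = -log(0.000381) = 3.42
pH = 14.00 - 3.42 = 10.58

pH = 10.58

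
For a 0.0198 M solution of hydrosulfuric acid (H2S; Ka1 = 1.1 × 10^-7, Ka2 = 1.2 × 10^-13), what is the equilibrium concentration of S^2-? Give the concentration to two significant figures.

First ionization gives [H+] ≈ [HS-] = 4.67 × 10^-5 M.
Second step: Ka2 = [H+][S^2-]/[HS-] ≈ [S^2-] (since [H+] ≈ [HS-]).
So [S^2-] ≈ Ka2.

1.2 × 10^-13 M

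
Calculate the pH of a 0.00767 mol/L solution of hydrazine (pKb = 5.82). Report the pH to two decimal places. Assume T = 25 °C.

N2H4 + H2O ⇌ N2H5+ + OH-
Kb = 10^(−5.82) = 1.51 × 10^-6
From the ICE table, Kb = x²/(0.00767 − x) = 1.51 × 10^-6.
Since Kb ≪ C₀, x ≈ √(Kb·C₀) = 1.08 × 10^-4 M.
Check: 1.4% ionized — well under 5%, approximation valid.
pOH = −log(1.08 × 10^-4) = 3.97; pH = 14.00 − 3.97 = 10.03

pH = 10.03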